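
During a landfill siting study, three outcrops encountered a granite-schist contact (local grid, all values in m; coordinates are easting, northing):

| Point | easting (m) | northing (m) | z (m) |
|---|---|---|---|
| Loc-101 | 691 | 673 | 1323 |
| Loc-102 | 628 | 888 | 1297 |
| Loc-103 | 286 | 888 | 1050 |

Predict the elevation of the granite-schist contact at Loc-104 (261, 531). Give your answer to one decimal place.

Let the plane be z = a·easting + b·northing + c.
Loc-102−Loc-101: −63a + 215b = −26;  Loc-103−Loc-101: −405a + 215b = −273.
Solving gives a = 0.72222, b = 0.09070.
Then c = 1323 − a·691 − b·673 = 762.90.
At (261, 531): z = 188.5 + 48.2 + 762.90 = 999.6 m.

999.6 m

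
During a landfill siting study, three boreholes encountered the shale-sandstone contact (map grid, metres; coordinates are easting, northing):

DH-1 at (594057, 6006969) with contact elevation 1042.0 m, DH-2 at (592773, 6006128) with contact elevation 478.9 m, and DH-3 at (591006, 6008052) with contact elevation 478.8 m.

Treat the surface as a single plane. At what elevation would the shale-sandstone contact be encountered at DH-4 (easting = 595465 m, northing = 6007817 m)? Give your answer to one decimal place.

1640.8 m

Two edge vectors: DH-1→DH-2 = (-1284, -841, -563.1), DH-1→DH-3 = (-3051, 1083, -563.2).
Normal n = (DH-1→DH-2) × (DH-1→DH-3) = (1083488.5, 994869.3, -3956463).
So ∂z/∂easting = −n_x/n_z = 0.273852807 and ∂z/∂northing = −n_y/n_z = 0.251454216.
Intercept c from DH-1: 1042 − 162684.18 − 1510477.68 = −1672119.85.
At (595465, 6007817): z = 163069.8 + 1510690.9 − 1672119.85 = 1640.8 m.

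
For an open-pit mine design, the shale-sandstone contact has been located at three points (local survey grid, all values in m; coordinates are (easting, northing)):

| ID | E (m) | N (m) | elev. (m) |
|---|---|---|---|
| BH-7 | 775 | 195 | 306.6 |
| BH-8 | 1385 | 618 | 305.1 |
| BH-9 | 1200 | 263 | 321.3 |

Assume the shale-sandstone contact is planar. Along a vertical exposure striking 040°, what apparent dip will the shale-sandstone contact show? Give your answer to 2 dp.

Let the plane be z = a·E + b·N + c.
BH-8−BH-7: 610a + 423b = −1.5;  BH-9−BH-7: 425a + 68b = 14.7.
Solving gives a = 0.04570, b = −0.06945.
Unit vector along 040° is (sin 40°, cos 40°) = (0.6428, 0.7660).
Slope in that direction = a·(0.6428) + b·(0.7660) = −0.02383.
Apparent dip = arctan|0.02383| = 1.36° (true dip is 4.8°, so apparent ≤ true as expected).

1.36°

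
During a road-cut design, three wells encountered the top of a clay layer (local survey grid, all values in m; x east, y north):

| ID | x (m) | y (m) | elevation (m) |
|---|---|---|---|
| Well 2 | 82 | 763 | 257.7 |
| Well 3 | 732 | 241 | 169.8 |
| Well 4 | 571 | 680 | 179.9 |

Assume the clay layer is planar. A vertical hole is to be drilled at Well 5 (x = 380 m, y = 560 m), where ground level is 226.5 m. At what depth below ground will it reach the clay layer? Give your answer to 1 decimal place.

Let the plane be z = a·x + b·y + c.
Well 3−Well 2: 650a − 522b = −87.9;  Well 4−Well 2: 489a − 83b = −77.8.
Solving gives a = −0.16550, b = −0.03769.
Then c = 257.7 − a·82 − b·763 = 300.03.
At (380, 560): z_contact = −62.89 − 21.11 + 300.03 = 216.03 m.
Depth below ground = 226.5 − 216.03 = 10.5 m.

10.5 m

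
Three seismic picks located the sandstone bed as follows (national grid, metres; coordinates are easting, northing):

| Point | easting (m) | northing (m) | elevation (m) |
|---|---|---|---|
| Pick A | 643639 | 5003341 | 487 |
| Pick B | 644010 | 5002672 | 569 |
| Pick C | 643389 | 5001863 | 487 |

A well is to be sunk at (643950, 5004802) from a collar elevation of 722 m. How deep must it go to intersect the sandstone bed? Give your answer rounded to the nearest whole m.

224 m

Two edge vectors: Pick A→Pick B = (371, -669, 82), Pick A→Pick C = (-250, -1478, 0).
Normal n = (Pick A→Pick B) × (Pick A→Pick C) = (121196, -20500, -715588).
So ∂z/∂easting = −n_x/n_z = 0.16936561 and ∂z/∂northing = −n_y/n_z = −0.02864777.
Intercept c from Pick A: 487 − 109010.31 + 143334.56 = 34811.25.
At (643950, 5004802): z_contact = 109063.0 − 143376.4 + 34811.25 = 497.8 m.
Depth below ground = 722 − 497.8 = 224 m.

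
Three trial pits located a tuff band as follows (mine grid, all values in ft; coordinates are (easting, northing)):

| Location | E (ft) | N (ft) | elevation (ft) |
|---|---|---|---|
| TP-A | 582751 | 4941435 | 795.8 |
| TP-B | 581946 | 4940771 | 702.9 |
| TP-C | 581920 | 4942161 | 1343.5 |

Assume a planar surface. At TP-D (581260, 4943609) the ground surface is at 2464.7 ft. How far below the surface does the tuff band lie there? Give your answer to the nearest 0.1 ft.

Let the plane be z = a·E + b·N + c.
TP-B−TP-A: −805a − 664b = −92.9;  TP-C−TP-A: −831a + 726b = 547.7.
Solving gives a = −0.260714443, b = 0.455986636.
Then c = 795.8 − a·582751 − b·4941435 = −2100500.92.
At (581260, 4943609): z_contact = −151542.88 + 2254219.64 − 2100500.92 = 2175.84 ft.
Depth below ground = 2464.7 − 2175.84 = 288.9 ft.

288.9 ft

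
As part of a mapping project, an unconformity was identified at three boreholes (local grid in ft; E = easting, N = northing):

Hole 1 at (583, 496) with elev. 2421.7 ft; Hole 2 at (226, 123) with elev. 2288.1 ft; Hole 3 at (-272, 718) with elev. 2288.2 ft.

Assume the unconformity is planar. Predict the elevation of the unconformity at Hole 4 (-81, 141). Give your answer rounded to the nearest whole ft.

Two edge vectors: Hole 1→Hole 2 = (-357, -373, -133.6), Hole 1→Hole 3 = (-855, 222, -133.5).
Normal n = (Hole 1→Hole 2) × (Hole 1→Hole 3) = (79454.7, 66568.5, -398169).
So ∂z/∂E = −n_x/n_z = 0.19955 and ∂z/∂N = −n_y/n_z = 0.16719.
Intercept c from Hole 1: 2421.7 − 116.34 − 82.92 = 2222.44.
At (-81, 141): z = −16.2 + 23.6 + 2222.44 = 2229.8 ft.

2230 ft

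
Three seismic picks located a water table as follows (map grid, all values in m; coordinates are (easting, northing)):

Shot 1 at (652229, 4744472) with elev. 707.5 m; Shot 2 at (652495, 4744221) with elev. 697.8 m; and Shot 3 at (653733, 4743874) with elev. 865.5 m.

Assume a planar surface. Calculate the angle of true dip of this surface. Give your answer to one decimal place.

18.4°

Two edge vectors: Shot 1→Shot 2 = (266, -251, -9.7), Shot 1→Shot 3 = (1504, -598, 158).
Normal n = (Shot 1→Shot 2) × (Shot 1→Shot 3) = (-45458.6, -56616.8, 218436).
So ∂z/∂E = −n_x/n_z = 0.20811 and ∂z/∂N = −n_y/n_z = 0.25919.
Gradient magnitude |∇z| = √(a² + b²) = √(0.04331 + 0.06718) = 0.33240.
True dip = arctan(0.33240) = 18.4°, dipping toward SW (azimuth ≈ 219°).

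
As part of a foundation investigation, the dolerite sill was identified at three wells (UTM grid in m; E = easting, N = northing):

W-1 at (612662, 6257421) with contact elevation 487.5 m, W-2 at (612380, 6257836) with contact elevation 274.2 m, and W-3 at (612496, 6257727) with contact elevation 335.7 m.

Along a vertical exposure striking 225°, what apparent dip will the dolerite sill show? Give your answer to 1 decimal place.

11.8°

Let the plane be z = a·E + b·N + c.
W-2−W-1: −282a + 415b = −213.3;  W-3−W-1: −166a + 306b = −151.8.
Solving gives a = 0.13061, b = −0.42523.
Unit vector along 225° is (sin 225°, cos 225°) = (-0.7071, -0.7071).
Slope in that direction = a·(-0.7071) + b·(-0.7071) = 0.20833.
Apparent dip = arctan|0.20833| = 11.8° (true dip is 24.0°, so apparent ≤ true as expected).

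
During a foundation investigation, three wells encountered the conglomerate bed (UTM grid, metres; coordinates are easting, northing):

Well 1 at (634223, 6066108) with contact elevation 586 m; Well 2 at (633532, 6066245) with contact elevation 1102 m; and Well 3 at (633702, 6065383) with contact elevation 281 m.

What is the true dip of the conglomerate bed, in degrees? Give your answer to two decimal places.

45.55°

Two edge vectors: Well 1→Well 2 = (-691, 137, 516), Well 1→Well 3 = (-521, -725, -305).
Normal n = (Well 1→Well 2) × (Well 1→Well 3) = (332315, -479591, 572352).
So ∂z/∂easting = −n_x/n_z = −0.58061 and ∂z/∂northing = −n_y/n_z = 0.83793.
Gradient magnitude |∇z| = √(a² + b²) = √(0.33711 + 0.70213) = 1.01943.
True dip = arctan(1.01943) = 45.55°, dipping toward SE (azimuth ≈ 145°).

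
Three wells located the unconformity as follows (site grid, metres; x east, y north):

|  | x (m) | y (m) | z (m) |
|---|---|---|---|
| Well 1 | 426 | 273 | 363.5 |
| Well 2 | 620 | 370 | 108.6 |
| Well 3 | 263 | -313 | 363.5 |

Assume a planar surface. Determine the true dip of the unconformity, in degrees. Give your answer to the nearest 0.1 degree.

Two edge vectors: Well 1→Well 2 = (194, 97, -254.9), Well 1→Well 3 = (-163, -586, 0).
Normal n = (Well 1→Well 2) × (Well 1→Well 3) = (-149371.4, 41548.7, -97873).
So ∂z/∂x = −n_x/n_z = −1.52618 and ∂z/∂y = −n_y/n_z = 0.42452.
Gradient magnitude |∇z| = √(a² + b²) = √(2.32921 + 0.18021) = 1.58412.
True dip = arctan(1.58412) = 57.7°, dipping toward ESE (azimuth ≈ 106°).

57.7°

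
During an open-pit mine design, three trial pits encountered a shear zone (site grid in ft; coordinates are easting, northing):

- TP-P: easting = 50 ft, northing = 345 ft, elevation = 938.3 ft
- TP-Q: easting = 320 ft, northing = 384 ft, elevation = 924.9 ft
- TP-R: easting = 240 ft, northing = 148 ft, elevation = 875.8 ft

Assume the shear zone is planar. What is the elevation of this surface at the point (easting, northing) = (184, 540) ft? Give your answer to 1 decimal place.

Two edge vectors: TP-P→TP-Q = (270, 39, -13.4), TP-P→TP-R = (190, -197, -62.5).
Normal n = (TP-P→TP-Q) × (TP-P→TP-R) = (-5077.3, 14329, -60600).
So ∂z/∂easting = −n_x/n_z = −0.08378 and ∂z/∂northing = −n_y/n_z = 0.23645.
Intercept c from TP-P: 938.3 + 4.19 − 81.58 = 860.91.
At (184, 540): z = −15.4 + 127.7 + 860.91 = 973.2 ft.

973.2 ft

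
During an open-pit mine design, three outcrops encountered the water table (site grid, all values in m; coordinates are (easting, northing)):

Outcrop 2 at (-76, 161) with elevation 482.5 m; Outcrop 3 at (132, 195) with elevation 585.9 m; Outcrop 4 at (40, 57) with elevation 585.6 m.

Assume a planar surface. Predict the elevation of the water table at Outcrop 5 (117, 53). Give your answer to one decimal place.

Let the plane be z = a·E + b·N + c.
Outcrop 3−Outcrop 2: 208a + 34b = 103.4;  Outcrop 4−Outcrop 2: 116a − 104b = 103.1.
Solving gives a = 0.55751, b = −0.36950.
Then c = 482.5 − a·-76 − b·161 = 584.36.
At (117, 53): z = 65.2 − 19.6 + 584.36 = 630.0 m.

630.0 m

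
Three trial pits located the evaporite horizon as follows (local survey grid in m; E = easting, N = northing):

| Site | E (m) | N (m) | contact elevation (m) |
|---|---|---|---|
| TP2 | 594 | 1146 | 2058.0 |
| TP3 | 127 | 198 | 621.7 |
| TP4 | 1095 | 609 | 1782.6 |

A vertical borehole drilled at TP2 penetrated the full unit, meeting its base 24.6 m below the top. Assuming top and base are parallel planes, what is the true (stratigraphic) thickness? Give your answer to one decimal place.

Let the plane be z = a·E + b·N + c.
TP3−TP2: −467a − 948b = −1436.3;  TP4−TP2: 501a − 537b = −275.4.
Solving gives a = 0.70304, b = 1.16876.
|∇z| = √(a²+b²) = 1.36391, so dip δ = arctan(1.36391) = 53.75°.
True thickness = vertical thickness × cos δ = 24.6 × cos 53.75° = 14.5 m.

14.5 m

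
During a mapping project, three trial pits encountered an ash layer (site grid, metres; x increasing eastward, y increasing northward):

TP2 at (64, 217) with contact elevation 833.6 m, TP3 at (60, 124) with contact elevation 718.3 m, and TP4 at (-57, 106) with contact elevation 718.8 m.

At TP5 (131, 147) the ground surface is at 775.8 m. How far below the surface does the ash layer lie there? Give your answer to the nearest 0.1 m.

42.7 m

Two edge vectors: TP2→TP3 = (-4, -93, -115.3), TP2→TP4 = (-121, -111, -114.8).
Normal n = (TP2→TP3) × (TP2→TP4) = (-2121.9, 13492.1, -10809).
So ∂z/∂x = −n_x/n_z = −0.19631 and ∂z/∂y = −n_y/n_z = 1.24823.
Intercept c from TP2: 833.6 + 12.56 − 270.87 = 575.30.
At (131, 147): z_contact = −25.72 + 183.49 + 575.30 = 733.07 m.
Depth below ground = 775.8 − 733.07 = 42.7 m.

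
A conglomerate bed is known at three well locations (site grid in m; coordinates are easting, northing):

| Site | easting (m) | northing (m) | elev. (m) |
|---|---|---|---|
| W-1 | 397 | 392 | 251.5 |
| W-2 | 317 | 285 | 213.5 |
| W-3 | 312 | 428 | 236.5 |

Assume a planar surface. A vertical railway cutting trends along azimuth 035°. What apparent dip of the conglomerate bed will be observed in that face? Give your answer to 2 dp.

Let the plane be z = a·easting + b·northing + c.
W-2−W-1: −80a − 107b = −38;  W-3−W-1: −85a + 36b = −15.
Solving gives a = 0.24827, b = 0.16952.
Unit vector along 035° is (sin 35°, cos 35°) = (0.5736, 0.8192).
Slope in that direction = a·(0.5736) + b·(0.8192) = 0.28126.
Apparent dip = arctan|0.28126| = 15.71° (true dip is 16.7°, so apparent ≤ true as expected).

15.71°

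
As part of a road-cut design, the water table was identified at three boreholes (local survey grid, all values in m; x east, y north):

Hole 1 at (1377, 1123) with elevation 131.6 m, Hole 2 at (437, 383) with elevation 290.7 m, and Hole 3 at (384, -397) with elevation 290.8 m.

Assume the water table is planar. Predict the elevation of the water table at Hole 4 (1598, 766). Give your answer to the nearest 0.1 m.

Let the plane be z = a·x + b·y + c.
Hole 2−Hole 1: −940a − 740b = 159.1;  Hole 3−Hole 1: −993a − 1520b = 159.2.
Solving gives a = −0.178714, b = 0.012015.
Then c = 131.6 − a·1377 − b·1123 = 364.20.
At (1598, 766): z = −285.6 + 9.2 + 364.20 = 87.8 m.

87.8 m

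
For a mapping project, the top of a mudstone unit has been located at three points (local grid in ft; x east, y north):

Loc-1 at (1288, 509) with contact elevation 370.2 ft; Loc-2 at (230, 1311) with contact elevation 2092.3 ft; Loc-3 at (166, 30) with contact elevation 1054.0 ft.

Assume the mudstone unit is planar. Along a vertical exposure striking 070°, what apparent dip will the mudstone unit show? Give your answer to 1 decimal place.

Let the plane be z = a·x + b·y + c.
Loc-2−Loc-1: −1058a + 802b = 1722.1;  Loc-3−Loc-1: −1122a − 479b = 683.8.
Solving gives a = −0.97630, b = 0.85932.
Unit vector along 070° is (sin 70°, cos 70°) = (0.9397, 0.3420).
Slope in that direction = a·(0.9397) + b·(0.3420) = −0.62352.
Apparent dip = arctan|0.62352| = 31.9° (true dip is 52.4°, so apparent ≤ true as expected).

31.9°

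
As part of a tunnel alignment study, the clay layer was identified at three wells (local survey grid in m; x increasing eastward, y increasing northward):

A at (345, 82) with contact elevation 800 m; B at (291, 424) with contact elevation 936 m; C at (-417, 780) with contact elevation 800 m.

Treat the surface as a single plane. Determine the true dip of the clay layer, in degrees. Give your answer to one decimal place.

32.2°

Two edge vectors: A→B = (-54, 342, 136), A→C = (-762, 698, 0).
Normal n = (A→B) × (A→C) = (-94928, -103632, 222912).
So ∂z/∂x = −n_x/n_z = 0.42585 and ∂z/∂y = −n_y/n_z = 0.46490.
Gradient magnitude |∇z| = √(a² + b²) = √(0.18135 + 0.21613) = 0.63046.
True dip = arctan(0.63046) = 32.2°, dipping toward SW (azimuth ≈ 222°).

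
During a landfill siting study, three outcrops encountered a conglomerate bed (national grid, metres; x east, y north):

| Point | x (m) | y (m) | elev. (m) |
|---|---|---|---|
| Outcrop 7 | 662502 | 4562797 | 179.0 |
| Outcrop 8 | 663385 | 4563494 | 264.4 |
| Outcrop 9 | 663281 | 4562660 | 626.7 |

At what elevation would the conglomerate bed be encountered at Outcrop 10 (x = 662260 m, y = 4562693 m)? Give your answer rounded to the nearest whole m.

Two edge vectors: Outcrop 7→Outcrop 8 = (883, 697, 85.4), Outcrop 7→Outcrop 9 = (779, -137, 447.7).
Normal n = (Outcrop 7→Outcrop 8) × (Outcrop 7→Outcrop 9) = (323746.7, -328792.5, -663934).
So ∂z/∂x = −n_x/n_z = 0.48761880 and ∂z/∂y = −n_y/n_z = −0.49521865.
Intercept c from Outcrop 7: 179 − 323048.43 + 2259582.18 = 1936712.75.
At (662260, 4562693): z = 322930.4 − 2259530.7 + 1936712.75 = 112.5 m.

112 m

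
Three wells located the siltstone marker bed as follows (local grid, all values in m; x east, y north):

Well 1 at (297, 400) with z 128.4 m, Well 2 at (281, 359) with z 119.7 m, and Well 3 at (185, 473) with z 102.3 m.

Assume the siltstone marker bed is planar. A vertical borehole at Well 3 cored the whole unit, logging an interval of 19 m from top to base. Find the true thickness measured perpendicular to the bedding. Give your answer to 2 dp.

Two edge vectors: Well 1→Well 2 = (-16, -41, -8.7), Well 1→Well 3 = (-112, 73, -26.1).
Normal n = (Well 1→Well 2) × (Well 1→Well 3) = (1705.2, 556.8, -5760).
So ∂z/∂x = −n_x/n_z = 0.29604 and ∂z/∂y = −n_y/n_z = 0.09667.
|∇z| = √(a²+b²) = 0.31142, so dip δ = arctan(0.31142) = 17.30°.
True thickness = vertical thickness × cos δ = 19 × cos 17.30° = 18.14 m.

18.14 m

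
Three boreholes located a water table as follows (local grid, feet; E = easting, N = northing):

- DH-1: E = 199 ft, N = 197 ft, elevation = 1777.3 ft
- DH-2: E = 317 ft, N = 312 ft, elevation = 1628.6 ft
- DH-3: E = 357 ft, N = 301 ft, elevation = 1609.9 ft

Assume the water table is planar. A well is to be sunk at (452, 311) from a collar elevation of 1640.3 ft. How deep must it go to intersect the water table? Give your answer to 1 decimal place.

Two edge vectors: DH-1→DH-2 = (118, 115, -148.7), DH-1→DH-3 = (158, 104, -167.4).
Normal n = (DH-1→DH-2) × (DH-1→DH-3) = (-3786.2, -3741.4, -5898).
So ∂z/∂E = −n_x/n_z = −0.64195 and ∂z/∂N = −n_y/n_z = −0.63435.
Intercept c from DH-1: 1777.3 + 127.75 + 124.97 = 2030.01.
At (452, 311): z_contact = −290.16 − 197.28 + 2030.01 = 1542.57 ft.
Depth below ground = 1640.3 − 1542.57 = 97.7 ft.

97.7 ft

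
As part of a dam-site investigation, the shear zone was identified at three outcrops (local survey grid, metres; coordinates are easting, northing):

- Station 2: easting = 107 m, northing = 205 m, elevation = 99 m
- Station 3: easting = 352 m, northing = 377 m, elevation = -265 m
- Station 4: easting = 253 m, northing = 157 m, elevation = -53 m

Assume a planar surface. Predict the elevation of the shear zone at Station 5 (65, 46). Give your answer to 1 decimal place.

Let the plane be z = a·easting + b·northing + c.
Station 3−Station 2: 245a + 172b = −364;  Station 4−Station 2: 146a − 48b = −152.
Solving gives a = −1.18290, b = −0.43133.
Then c = 99 − a·107 − b·205 = 313.99.
At (65, 46): z = −76.9 − 19.8 + 313.99 = 217.3 m.

217.3 m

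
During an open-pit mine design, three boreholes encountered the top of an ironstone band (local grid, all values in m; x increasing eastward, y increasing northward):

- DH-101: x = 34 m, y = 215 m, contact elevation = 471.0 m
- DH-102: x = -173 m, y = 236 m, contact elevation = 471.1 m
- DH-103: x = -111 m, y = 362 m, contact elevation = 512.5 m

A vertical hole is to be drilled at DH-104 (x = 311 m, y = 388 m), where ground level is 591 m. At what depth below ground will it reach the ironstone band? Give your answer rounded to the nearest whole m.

57 m

Two edge vectors: DH-101→DH-102 = (-207, 21, 0.1), DH-101→DH-103 = (-145, 147, 41.5).
Normal n = (DH-101→DH-102) × (DH-101→DH-103) = (856.8, 8576, -27384).
So ∂z/∂x = −n_x/n_z = 0.03129 and ∂z/∂y = −n_y/n_z = 0.31318.
Intercept c from DH-101: 471 − 1.06 − 67.33 = 402.60.
At (311, 388): z_contact = 9.7 + 121.5 + 402.60 = 533.8 m.
Depth below ground = 591 − 533.8 = 57 m.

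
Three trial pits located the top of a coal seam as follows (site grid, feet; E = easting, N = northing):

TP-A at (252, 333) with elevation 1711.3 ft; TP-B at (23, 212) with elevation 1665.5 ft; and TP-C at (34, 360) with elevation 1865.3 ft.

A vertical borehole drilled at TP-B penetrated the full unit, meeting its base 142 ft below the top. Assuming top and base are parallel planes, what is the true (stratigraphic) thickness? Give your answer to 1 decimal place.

Two edge vectors: TP-A→TP-B = (-229, -121, -45.8), TP-A→TP-C = (-218, 27, 154).
Normal n = (TP-A→TP-B) × (TP-A→TP-C) = (-17397.4, 45250.4, -32561).
So ∂z/∂E = −n_x/n_z = −0.53430 and ∂z/∂N = −n_y/n_z = 1.38971.
|∇z| = √(a²+b²) = 1.48888, so dip δ = arctan(1.48888) = 56.11°.
True thickness = vertical thickness × cos δ = 142 × cos 56.11° = 79.2 ft.

79.2 ft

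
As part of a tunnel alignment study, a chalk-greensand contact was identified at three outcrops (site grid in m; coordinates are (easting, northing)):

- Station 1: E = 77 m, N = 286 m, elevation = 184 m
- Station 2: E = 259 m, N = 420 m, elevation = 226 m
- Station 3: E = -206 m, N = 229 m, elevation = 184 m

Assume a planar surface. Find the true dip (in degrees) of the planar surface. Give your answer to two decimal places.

Two edge vectors: Station 1→Station 2 = (182, 134, 42), Station 1→Station 3 = (-283, -57, 0).
Normal n = (Station 1→Station 2) × (Station 1→Station 3) = (2394, -11886, 27548).
So ∂z/∂E = −n_x/n_z = −0.08690 and ∂z/∂N = −n_y/n_z = 0.43147.
Gradient magnitude |∇z| = √(a² + b²) = √(0.00755 + 0.18616) = 0.44013.
True dip = arctan(0.44013) = 23.76°, dipping toward SSE (azimuth ≈ 169°).

23.76°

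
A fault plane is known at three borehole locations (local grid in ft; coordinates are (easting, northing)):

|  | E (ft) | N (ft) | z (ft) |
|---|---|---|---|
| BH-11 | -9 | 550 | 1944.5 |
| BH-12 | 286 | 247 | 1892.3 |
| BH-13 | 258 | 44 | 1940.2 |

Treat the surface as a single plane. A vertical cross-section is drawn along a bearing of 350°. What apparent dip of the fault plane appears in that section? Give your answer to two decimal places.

Two edge vectors: BH-11→BH-12 = (295, -303, -52.2), BH-11→BH-13 = (267, -506, -4.3).
Normal n = (BH-11→BH-12) × (BH-11→BH-13) = (-25110.3, -12668.9, -68369).
So ∂z/∂E = −n_x/n_z = −0.36728 and ∂z/∂N = −n_y/n_z = −0.18530.
Unit vector along 350° is (sin 350°, cos 350°) = (-0.1736, 0.9848).
Slope in that direction = a·(-0.1736) + b·(0.9848) = −0.11871.
Apparent dip = arctan|0.11871| = 6.77° (true dip is 22.4°, so apparent ≤ true as expected).

6.77°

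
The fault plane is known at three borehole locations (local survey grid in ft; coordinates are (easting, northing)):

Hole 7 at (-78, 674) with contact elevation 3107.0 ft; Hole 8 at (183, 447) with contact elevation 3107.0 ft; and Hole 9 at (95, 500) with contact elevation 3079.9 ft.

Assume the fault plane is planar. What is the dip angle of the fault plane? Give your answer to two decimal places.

56.76°

Two edge vectors: Hole 7→Hole 8 = (261, -227, 0), Hole 7→Hole 9 = (173, -174, -27.1).
Normal n = (Hole 7→Hole 8) × (Hole 7→Hole 9) = (6151.7, 7073.1, -6143).
So ∂z/∂E = −n_x/n_z = 1.00142 and ∂z/∂N = −n_y/n_z = 1.15141.
Gradient magnitude |∇z| = √(a² + b²) = √(1.00283 + 1.32574) = 1.52597.
True dip = arctan(1.52597) = 56.76°, dipping toward SW (azimuth ≈ 221°).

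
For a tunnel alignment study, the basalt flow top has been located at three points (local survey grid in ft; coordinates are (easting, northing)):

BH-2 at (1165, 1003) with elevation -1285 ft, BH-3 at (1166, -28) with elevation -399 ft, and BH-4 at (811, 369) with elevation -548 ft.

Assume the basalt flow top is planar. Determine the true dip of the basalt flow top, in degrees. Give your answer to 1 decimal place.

45.5°

Let the plane be z = a·E + b·N + c.
BH-3−BH-2: 1a − 1031b = 886;  BH-4−BH-2: −354a − 634b = 737.
Solving gives a = −0.54190, b = −0.85989.
Gradient magnitude |∇z| = √(a² + b²) = √(0.29366 + 0.73940) = 1.01639.
True dip = arctan(1.01639) = 45.5°, dipping toward NNE (azimuth ≈ 032°).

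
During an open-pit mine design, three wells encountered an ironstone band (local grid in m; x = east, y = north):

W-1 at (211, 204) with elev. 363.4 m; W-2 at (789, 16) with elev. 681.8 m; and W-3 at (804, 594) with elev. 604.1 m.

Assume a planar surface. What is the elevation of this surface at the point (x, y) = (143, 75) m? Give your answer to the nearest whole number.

348 m

Two edge vectors: W-1→W-2 = (578, -188, 318.4), W-1→W-3 = (593, 390, 240.7).
Normal n = (W-1→W-2) × (W-1→W-3) = (-169427.6, 49686.6, 336904).
So ∂z/∂x = −n_x/n_z = 0.50290 and ∂z/∂y = −n_y/n_z = −0.14748.
Intercept c from W-1: 363.4 − 106.11 + 30.09 = 287.37.
At (143, 75): z = 71.9 − 11.1 + 287.37 = 348.2 m.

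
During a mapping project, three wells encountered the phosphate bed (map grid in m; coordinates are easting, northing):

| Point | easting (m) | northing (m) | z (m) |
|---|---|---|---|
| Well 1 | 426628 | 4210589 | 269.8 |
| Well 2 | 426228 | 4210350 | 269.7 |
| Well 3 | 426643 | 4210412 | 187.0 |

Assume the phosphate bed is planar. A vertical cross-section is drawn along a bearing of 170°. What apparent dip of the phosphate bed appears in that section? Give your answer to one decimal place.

Two edge vectors: Well 1→Well 2 = (-400, -239, -0.1), Well 1→Well 3 = (15, -177, -82.8).
Normal n = (Well 1→Well 2) × (Well 1→Well 3) = (19771.5, -33121.5, 74385).
So ∂z/∂easting = −n_x/n_z = −0.26580 and ∂z/∂northing = −n_y/n_z = 0.44527.
Unit vector along 170° is (sin 170°, cos 170°) = (0.1736, -0.9848).
Slope in that direction = a·(0.1736) + b·(-0.9848) = −0.48466.
Apparent dip = arctan|0.48466| = 25.9° (true dip is 27.4°, so apparent ≤ true as expected).

25.9°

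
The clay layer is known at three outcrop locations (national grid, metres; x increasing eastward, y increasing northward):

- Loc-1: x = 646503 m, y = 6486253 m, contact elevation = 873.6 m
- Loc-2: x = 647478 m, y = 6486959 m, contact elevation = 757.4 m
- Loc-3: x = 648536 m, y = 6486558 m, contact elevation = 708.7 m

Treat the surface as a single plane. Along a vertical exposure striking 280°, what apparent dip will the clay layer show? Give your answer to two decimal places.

Two edge vectors: Loc-1→Loc-2 = (975, 706, -116.2), Loc-1→Loc-3 = (2033, 305, -164.9).
Normal n = (Loc-1→Loc-2) × (Loc-1→Loc-3) = (-80978.4, -75457.1, -1137923).
So ∂z/∂x = −n_x/n_z = −0.07116 and ∂z/∂y = −n_y/n_z = −0.06631.
Unit vector along 280° is (sin 280°, cos 280°) = (-0.9848, 0.1736).
Slope in that direction = a·(-0.9848) + b·(0.1736) = 0.05857.
Apparent dip = arctan|0.05857| = 3.35° (true dip is 5.6°, so apparent ≤ true as expected).

3.35°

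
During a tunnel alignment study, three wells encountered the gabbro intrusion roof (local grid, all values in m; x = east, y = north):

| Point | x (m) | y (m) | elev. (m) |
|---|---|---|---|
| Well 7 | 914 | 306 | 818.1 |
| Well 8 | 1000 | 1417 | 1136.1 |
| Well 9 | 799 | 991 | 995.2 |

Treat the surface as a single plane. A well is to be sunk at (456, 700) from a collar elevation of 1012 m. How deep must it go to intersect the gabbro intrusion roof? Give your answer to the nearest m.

Let the plane be z = a·x + b·y + c.
Well 8−Well 7: 86a + 1111b = 318;  Well 9−Well 7: −115a + 685b = 177.1.
Solving gives a = 0.11288, b = 0.27749.
Then c = 818.1 − a·914 − b·306 = 630.02.
At (456, 700): z_contact = 51.5 + 194.2 + 630.02 = 875.7 m.
Depth below ground = 1012 − 875.7 = 136 m.

136 m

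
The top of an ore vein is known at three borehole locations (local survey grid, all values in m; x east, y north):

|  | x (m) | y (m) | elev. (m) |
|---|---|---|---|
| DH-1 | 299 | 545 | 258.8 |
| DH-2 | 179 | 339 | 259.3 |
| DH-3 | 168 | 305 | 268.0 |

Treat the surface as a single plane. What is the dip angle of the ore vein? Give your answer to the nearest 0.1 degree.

48.6°

Let the plane be z = a·x + b·y + c.
DH-2−DH-1: −120a − 206b = 0.5;  DH-3−DH-1: −131a − 240b = 9.2.
Solving gives a = 0.97861, b = −0.57249.
Gradient magnitude |∇z| = √(a² + b²) = √(0.95768 + 0.32775) = 1.13377.
True dip = arctan(1.13377) = 48.6°, dipping toward WNW (azimuth ≈ 300°).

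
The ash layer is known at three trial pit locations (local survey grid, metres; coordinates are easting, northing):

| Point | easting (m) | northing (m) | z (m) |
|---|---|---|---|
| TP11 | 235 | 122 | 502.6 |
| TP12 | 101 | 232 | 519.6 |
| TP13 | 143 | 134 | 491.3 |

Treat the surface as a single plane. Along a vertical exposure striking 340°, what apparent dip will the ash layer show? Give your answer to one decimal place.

15.7°

Two edge vectors: TP11→TP12 = (-134, 110, 17), TP11→TP13 = (-92, 12, -11.3).
Normal n = (TP11→TP12) × (TP11→TP13) = (-1447, -3078.2, 8512).
So ∂z/∂easting = −n_x/n_z = 0.17000 and ∂z/∂northing = −n_y/n_z = 0.36163.
Unit vector along 340° is (sin 340°, cos 340°) = (-0.3420, 0.9397).
Slope in that direction = a·(-0.3420) + b·(0.9397) = 0.28168.
Apparent dip = arctan|0.28168| = 15.7° (true dip is 21.8°, so apparent ≤ true as expected).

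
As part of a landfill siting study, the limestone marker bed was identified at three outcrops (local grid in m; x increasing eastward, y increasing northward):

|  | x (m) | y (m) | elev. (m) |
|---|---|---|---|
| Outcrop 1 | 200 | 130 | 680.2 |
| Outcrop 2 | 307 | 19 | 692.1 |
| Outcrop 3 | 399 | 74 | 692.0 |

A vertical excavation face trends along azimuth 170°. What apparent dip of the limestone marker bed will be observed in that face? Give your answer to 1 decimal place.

Two edge vectors: Outcrop 1→Outcrop 2 = (107, -111, 11.9), Outcrop 1→Outcrop 3 = (199, -56, 11.8).
Normal n = (Outcrop 1→Outcrop 2) × (Outcrop 1→Outcrop 3) = (-643.4, 1105.5, 16097).
So ∂z/∂x = −n_x/n_z = 0.03997 and ∂z/∂y = −n_y/n_z = −0.06868.
Unit vector along 170° is (sin 170°, cos 170°) = (0.1736, -0.9848).
Slope in that direction = a·(0.1736) + b·(-0.9848) = 0.07457.
Apparent dip = arctan|0.07457| = 4.3° (true dip is 4.5°, so apparent ≤ true as expected).

4.3°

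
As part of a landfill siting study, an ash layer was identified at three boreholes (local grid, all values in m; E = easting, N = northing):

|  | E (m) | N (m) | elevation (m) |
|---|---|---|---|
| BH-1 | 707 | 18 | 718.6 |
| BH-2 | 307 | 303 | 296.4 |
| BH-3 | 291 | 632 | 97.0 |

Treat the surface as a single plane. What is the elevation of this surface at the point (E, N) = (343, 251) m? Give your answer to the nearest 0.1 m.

349.5 m

Two edge vectors: BH-1→BH-2 = (-400, 285, -422.2), BH-1→BH-3 = (-416, 614, -621.6).
Normal n = (BH-1→BH-2) × (BH-1→BH-3) = (82074.8, -73004.8, -127040).
So ∂z/∂E = −n_x/n_z = 0.64605 and ∂z/∂N = −n_y/n_z = −0.57466.
Intercept c from BH-1: 718.6 − 456.76 + 10.34 = 272.18.
At (343, 251): z = 221.6 − 144.2 + 272.18 = 349.5 m.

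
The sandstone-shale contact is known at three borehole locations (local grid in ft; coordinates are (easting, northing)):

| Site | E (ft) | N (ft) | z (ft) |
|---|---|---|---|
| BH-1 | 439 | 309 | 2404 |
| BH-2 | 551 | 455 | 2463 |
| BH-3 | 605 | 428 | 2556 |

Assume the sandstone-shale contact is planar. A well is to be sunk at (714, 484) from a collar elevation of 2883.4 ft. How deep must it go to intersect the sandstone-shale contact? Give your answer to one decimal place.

212.9 ft

Two edge vectors: BH-1→BH-2 = (112, 146, 59), BH-1→BH-3 = (166, 119, 152).
Normal n = (BH-1→BH-2) × (BH-1→BH-3) = (15171, -7230, -10908).
So ∂z/∂E = −n_x/n_z = 1.39081 and ∂z/∂N = −n_y/n_z = −0.66282.
Intercept c from BH-1: 2404 − 610.57 + 204.81 = 1998.24.
At (714, 484): z_contact = 993.04 − 320.80 + 1998.24 = 2670.48 ft.
Depth below ground = 2883.4 − 2670.48 = 212.9 ft.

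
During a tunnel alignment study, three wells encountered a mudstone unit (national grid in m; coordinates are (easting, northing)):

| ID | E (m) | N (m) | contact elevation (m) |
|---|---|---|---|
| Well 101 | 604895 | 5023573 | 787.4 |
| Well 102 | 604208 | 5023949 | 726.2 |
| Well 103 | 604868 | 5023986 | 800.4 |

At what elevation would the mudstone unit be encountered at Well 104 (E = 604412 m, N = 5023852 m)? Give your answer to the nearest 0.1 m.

744.9 m

Two edge vectors: Well 101→Well 102 = (-687, 376, -61.2), Well 101→Well 103 = (-27, 413, 13).
Normal n = (Well 101→Well 102) × (Well 101→Well 103) = (30163.6, 10583.4, -273579).
So ∂z/∂E = −n_x/n_z = 0.110255539 and ∂z/∂N = −n_y/n_z = 0.038684987.
Intercept c from Well 101: 787.4 − 66693.02 − 194336.86 = −260242.48.
At (604412, 5023852): z = 66639.8 + 194347.6 − 260242.48 = 744.9 m.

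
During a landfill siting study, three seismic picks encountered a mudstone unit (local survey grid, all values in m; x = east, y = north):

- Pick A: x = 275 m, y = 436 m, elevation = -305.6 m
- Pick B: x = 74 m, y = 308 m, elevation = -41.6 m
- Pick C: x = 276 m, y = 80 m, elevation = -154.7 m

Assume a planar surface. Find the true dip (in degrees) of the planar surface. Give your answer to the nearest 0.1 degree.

Two edge vectors: Pick A→Pick B = (-201, -128, 264), Pick A→Pick C = (1, -356, 150.9).
Normal n = (Pick A→Pick B) × (Pick A→Pick C) = (74668.8, 30594.9, 71684).
So ∂z/∂x = −n_x/n_z = −1.04164 and ∂z/∂y = −n_y/n_z = −0.42680.
Gradient magnitude |∇z| = √(a² + b²) = √(1.08501 + 0.18216) = 1.12569.
True dip = arctan(1.12569) = 48.4°, dipping toward ENE (azimuth ≈ 068°).

48.4°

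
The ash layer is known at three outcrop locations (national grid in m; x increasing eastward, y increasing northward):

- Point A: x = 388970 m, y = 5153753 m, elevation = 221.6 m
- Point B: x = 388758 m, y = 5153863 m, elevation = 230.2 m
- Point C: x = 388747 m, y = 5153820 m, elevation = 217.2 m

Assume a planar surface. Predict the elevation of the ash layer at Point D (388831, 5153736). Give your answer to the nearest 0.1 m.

202.6 m

Let the plane be z = a·x + b·y + c.
Point B−Point A: −212a + 110b = 8.6;  Point C−Point A: −223a + 67b = −4.4.
Solving gives a = 0.102672865, b = 0.276060430.
Then c = 221.6 − a·388970 − b·5153753 = −1462462.33.
At (388831, 5153736): z = 39922.4 + 1422742.6 − 1462462.33 = 202.6 m.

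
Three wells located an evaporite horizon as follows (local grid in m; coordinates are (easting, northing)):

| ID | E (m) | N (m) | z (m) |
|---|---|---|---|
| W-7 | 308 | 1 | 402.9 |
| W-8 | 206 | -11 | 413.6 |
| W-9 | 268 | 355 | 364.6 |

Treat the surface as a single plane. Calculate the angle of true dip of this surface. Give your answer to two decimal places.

Two edge vectors: W-7→W-8 = (-102, -12, 10.7), W-7→W-9 = (-40, 354, -38.3).
Normal n = (W-7→W-8) × (W-7→W-9) = (-3328.2, -4334.6, -36588).
So ∂z/∂E = −n_x/n_z = −0.09096 and ∂z/∂N = −n_y/n_z = −0.11847.
Gradient magnitude |∇z| = √(a² + b²) = √(0.00827 + 0.01404) = 0.14936.
True dip = arctan(0.14936) = 8.50°, dipping toward NE (azimuth ≈ 038°).

8.50°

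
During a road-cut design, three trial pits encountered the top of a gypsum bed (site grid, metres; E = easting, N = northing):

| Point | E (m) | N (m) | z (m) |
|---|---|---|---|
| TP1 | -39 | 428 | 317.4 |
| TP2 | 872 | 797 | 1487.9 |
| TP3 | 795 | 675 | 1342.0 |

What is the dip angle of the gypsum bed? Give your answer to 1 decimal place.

Let the plane be z = a·E + b·N + c.
TP2−TP1: 911a + 369b = 1170.5;  TP3−TP1: 834a + 247b = 1024.6.
Solving gives a = 1.07537, b = 0.51719.
Gradient magnitude |∇z| = √(a² + b²) = √(1.15641 + 0.26748) = 1.19327.
True dip = arctan(1.19327) = 50.0°, dipping toward WSW (azimuth ≈ 244°).

50.0°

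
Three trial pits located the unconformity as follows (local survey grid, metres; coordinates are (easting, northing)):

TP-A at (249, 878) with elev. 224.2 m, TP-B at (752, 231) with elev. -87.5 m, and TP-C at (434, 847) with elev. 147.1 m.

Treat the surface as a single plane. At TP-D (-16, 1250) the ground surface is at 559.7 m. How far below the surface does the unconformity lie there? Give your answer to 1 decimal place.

165.6 m

Two edge vectors: TP-A→TP-B = (503, -647, -311.7), TP-A→TP-C = (185, -31, -77.1).
Normal n = (TP-A→TP-B) × (TP-A→TP-C) = (40221, -18883.2, 104102).
So ∂z/∂E = −n_x/n_z = −0.386361 and ∂z/∂N = −n_y/n_z = 0.181391.
Intercept c from TP-A: 224.2 + 96.20 − 159.26 = 161.14.
At (-16, 1250): z_contact = 6.18 + 226.74 + 161.14 = 394.06 m.
Depth below ground = 559.7 − 394.06 = 165.6 m.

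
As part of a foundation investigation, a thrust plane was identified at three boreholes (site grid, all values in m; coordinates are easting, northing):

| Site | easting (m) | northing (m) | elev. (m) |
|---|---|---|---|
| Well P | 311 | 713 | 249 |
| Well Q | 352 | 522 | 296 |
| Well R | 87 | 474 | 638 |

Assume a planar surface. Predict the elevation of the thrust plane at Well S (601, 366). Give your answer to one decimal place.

Two edge vectors: Well P→Well Q = (41, -191, 47), Well P→Well R = (-224, -239, 389).
Normal n = (Well P→Well Q) × (Well P→Well R) = (-63066, -26477, -52583).
So ∂z/∂easting = −n_x/n_z = −1.19936 and ∂z/∂northing = −n_y/n_z = −0.50353.
Intercept c from Well P: 249 + 373.00 + 359.02 = 981.02.
At (601, 366): z = −720.8 − 184.3 + 981.02 = 75.9 m.

75.9 m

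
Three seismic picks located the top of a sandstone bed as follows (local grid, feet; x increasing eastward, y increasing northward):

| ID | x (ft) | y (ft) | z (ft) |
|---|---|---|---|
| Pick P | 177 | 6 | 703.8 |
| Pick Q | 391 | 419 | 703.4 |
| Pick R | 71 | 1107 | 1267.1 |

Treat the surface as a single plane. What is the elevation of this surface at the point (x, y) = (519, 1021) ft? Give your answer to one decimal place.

Two edge vectors: Pick P→Pick Q = (214, 413, -0.4), Pick P→Pick R = (-106, 1101, 563.3).
Normal n = (Pick P→Pick Q) × (Pick P→Pick R) = (233083.3, -120503.8, 279392).
So ∂z/∂x = −n_x/n_z = −0.834252 and ∂z/∂y = −n_y/n_z = 0.431307.
Intercept c from Pick P: 703.8 + 147.66 − 2.59 = 848.87.
At (519, 1021): z = −433.0 + 440.4 + 848.87 = 856.3 ft.

856.3 ft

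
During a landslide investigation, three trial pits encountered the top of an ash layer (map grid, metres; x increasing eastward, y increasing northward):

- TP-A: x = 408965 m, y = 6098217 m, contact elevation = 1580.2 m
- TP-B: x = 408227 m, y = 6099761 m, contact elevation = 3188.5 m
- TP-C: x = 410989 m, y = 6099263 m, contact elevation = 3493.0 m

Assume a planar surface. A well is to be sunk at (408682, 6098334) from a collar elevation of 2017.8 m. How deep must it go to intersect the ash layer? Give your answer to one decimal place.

Let the plane be z = a·x + b·y + c.
TP-B−TP-A: −738a + 1544b = 1608.3;  TP-C−TP-A: 2024a + 1046b = 1912.8.
Solving gives a = 0.326168872, b = 1.197547039.
Then c = 1580.2 − a·408965 − b·6098217 = −7434713.16.
At (408682, 6098334): z_contact = 133299.35 + 7303041.82 − 7434713.16 = 1628.01 m.
Depth below ground = 2017.8 − 1628.01 = 389.8 m.

389.8 m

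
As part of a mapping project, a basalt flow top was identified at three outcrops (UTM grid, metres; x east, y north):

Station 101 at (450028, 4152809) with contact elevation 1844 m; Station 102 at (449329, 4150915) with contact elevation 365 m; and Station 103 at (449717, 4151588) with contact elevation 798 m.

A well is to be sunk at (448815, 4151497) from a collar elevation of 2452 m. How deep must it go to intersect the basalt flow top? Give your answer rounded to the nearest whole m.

Let the plane be z = a·x + b·y + c.
Station 102−Station 101: −699a − 1894b = −1479;  Station 103−Station 101: −311a − 1221b = −1046.
Solving gives a = −0.66276541, b = 1.02548734.
Then c = 1844 − a·450028 − b·4152809 = −3958546.07.
At (448815, 4151497): z_contact = −297459.1 + 4257307.6 − 3958546.07 = 1302.5 m.
Depth below ground = 2452 − 1302.5 = 1150 m.

1150 m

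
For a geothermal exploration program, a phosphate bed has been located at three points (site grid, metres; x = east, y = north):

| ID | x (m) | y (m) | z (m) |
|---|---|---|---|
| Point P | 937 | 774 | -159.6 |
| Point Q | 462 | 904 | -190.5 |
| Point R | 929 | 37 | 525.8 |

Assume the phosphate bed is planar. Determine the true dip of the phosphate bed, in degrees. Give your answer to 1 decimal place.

43.4°

Two edge vectors: Point P→Point Q = (-475, 130, -30.9), Point P→Point R = (-8, -737, 685.4).
Normal n = (Point P→Point Q) × (Point P→Point R) = (66328.7, 325812.2, 351115).
So ∂z/∂x = −n_x/n_z = −0.18891 and ∂z/∂y = −n_y/n_z = −0.92794.
Gradient magnitude |∇z| = √(a² + b²) = √(0.03569 + 0.86106) = 0.94697.
True dip = arctan(0.94697) = 43.4°, dipping toward NNE (azimuth ≈ 012°).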